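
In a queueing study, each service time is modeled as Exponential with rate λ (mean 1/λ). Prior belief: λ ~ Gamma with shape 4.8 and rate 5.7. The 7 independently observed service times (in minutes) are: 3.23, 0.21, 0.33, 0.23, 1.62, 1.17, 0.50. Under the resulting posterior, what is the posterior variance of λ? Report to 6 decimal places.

With a Gamma(shape α, rate β) prior on the exponential rate λ, the posterior after n observations with total T = Σxᵢ is Gamma(α+n, β+T).
Sum of observations T = 7.29 minutes; n = 7.
Posterior: Gamma(4.8+7, 5.7+7.29) = Gamma(11.8, 12.99).
Var = α/β² = 0.069930.

0.069930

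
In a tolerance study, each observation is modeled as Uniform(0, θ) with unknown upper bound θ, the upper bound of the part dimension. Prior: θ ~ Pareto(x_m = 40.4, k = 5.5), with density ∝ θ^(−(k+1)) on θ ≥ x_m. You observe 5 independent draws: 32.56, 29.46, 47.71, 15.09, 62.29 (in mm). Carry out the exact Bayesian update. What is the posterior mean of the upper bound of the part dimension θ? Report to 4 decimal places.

A Pareto(scale x_m, shape k) prior on the upper bound θ of Uniform(0, θ) is conjugate: posterior is Pareto(max(x_m, max xᵢ), k + n).
Sample maximum = 62.29; prior scale x_m = 40.4 → posterior scale = max = 62.29.
Posterior shape = 5.5 + 5 = 10.5.
E[θ|data] = k·x_m/(k−1) = 10.5·62.29/9.5 = 68.8468.

68.8468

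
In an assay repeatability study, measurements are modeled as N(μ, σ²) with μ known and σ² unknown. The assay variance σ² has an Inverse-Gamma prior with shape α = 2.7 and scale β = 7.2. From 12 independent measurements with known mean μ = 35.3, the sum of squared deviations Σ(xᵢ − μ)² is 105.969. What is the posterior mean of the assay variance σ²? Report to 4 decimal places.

7.8162

With known mean μ and an Inverse-Gamma(α, β) prior on σ², the Normal likelihood is conjugate: posterior is Inv-Gamma(α + n/2, β + Σ(xᵢ−μ)²/2).
Posterior: Inv-Gamma(2.7 + 12/2, 7.2 + 105.969/2) = Inv-Gamma(8.70, 60.1845).
E[σ²|data] = β/(α−1) = 60.1845/7.70 = 7.8162.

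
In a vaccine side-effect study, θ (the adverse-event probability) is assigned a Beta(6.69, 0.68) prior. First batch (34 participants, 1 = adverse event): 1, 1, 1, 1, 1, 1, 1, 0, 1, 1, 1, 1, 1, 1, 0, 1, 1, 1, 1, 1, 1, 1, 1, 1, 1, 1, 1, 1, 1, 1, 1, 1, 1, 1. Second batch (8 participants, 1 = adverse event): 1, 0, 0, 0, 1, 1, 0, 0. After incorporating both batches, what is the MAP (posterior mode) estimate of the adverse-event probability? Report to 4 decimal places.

The Beta prior is conjugate to a Binomial/Bernoulli likelihood; the update adds successes to α and failures to β.
After batch 1: Beta(6.69+32, 0.68+2) = Beta(38.69, 2.68).
After batch 2: Beta(38.69+3, 2.68+5) = Beta(41.69, 7.68).
Mode of Beta(a,b) for a,b>1 is (a−1)/(a+b−2) = 40.69/47.37 = 0.8590.

0.8590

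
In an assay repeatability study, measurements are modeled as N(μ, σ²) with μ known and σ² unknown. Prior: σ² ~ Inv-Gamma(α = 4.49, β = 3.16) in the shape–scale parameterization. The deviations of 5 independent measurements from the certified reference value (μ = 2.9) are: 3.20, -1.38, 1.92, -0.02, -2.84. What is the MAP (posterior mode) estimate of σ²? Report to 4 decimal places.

With known mean μ and an Inverse-Gamma(α, β) prior on σ², the Normal likelihood is conjugate: posterior is Inv-Gamma(α + n/2, β + Σ(xᵢ−μ)²/2).
Σ(xᵢ−μ)² = (3.20)² + (-1.38)² + (1.92)² + (-0.02)² + (-2.84)² = 23.8968.
Posterior: Inv-Gamma(4.49 + 5/2, 3.16 + 23.8968/2) = Inv-Gamma(6.99, 15.10840).
Mode = β/(α+1) = 15.10840/7.99 = 1.8909.

1.8909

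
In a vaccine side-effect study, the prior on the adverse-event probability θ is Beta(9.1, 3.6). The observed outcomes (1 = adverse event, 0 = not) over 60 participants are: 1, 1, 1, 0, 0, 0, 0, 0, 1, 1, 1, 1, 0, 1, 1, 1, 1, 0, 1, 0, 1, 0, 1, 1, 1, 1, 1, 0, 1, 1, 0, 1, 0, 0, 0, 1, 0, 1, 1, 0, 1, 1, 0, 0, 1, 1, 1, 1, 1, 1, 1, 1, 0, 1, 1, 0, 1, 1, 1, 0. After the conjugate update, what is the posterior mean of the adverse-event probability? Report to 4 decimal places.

The Beta prior is conjugate to a Binomial/Bernoulli likelihood; the update adds successes to α and failures to β.
Posterior: Beta(α+k, β+n−k) = Beta(9.1+39, 3.6+21) = Beta(48.1, 24.6).
Posterior mean = α/(α+β) = 48.1/72.7 = 0.6616.

0.6616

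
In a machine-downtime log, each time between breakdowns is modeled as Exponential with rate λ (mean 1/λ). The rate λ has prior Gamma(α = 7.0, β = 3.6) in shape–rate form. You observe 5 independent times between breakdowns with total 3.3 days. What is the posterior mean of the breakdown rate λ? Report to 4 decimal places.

With a Gamma(shape α, rate β) prior on the exponential rate λ, the posterior after n observations with total T = Σxᵢ is Gamma(α+n, β+T).
Posterior: Gamma(7.0+5, 3.6+3.3) = Gamma(12.0, 6.9).
Posterior mean of λ = α/β = 12.0/6.9 = 1.7391.

1.7391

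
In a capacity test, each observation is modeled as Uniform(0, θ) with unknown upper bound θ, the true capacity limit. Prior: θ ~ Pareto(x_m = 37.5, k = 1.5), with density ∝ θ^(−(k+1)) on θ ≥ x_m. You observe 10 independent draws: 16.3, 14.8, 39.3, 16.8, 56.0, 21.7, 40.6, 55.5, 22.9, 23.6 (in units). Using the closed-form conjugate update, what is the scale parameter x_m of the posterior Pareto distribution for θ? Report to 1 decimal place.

56.0

A Pareto(scale x_m, shape k) prior on the upper bound θ of Uniform(0, θ) is conjugate: posterior is Pareto(max(x_m, max xᵢ), k + n).
Sample maximum = 56.0; prior scale x_m = 37.5 → posterior scale = max = 56.0.
Posterior shape = 1.5 + 10 = 11.5.
Posterior scale x_m = 56.0.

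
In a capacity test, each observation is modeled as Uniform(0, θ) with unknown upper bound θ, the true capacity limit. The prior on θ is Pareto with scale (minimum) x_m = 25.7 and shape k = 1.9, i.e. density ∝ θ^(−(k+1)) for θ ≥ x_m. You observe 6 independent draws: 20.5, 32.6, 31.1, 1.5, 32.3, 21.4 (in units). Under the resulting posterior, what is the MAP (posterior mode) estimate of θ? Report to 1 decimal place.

A Pareto(scale x_m, shape k) prior on the upper bound θ of Uniform(0, θ) is conjugate: posterior is Pareto(max(x_m, max xᵢ), k + n).
Sample maximum = 32.6; prior scale x_m = 25.7 → posterior scale = max = 32.6.
Posterior shape = 1.9 + 6 = 7.9.
The Pareto density is decreasing on [x_m, ∞), so the mode is x_m = 32.6.

32.6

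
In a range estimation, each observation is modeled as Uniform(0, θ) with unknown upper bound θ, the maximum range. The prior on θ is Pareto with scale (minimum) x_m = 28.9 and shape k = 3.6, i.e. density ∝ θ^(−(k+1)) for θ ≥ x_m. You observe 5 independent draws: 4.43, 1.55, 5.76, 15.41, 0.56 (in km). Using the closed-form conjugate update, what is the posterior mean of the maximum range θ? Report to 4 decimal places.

32.7026

A Pareto(scale x_m, shape k) prior on the upper bound θ of Uniform(0, θ) is conjugate: posterior is Pareto(max(x_m, max xᵢ), k + n).
Sample maximum = 15.41; prior scale x_m = 28.9 → posterior scale = max = 28.90.
Posterior shape = 3.6 + 5 = 8.6.
E[θ|data] = k·x_m/(k−1) = 8.6·28.90/7.6 = 32.7026.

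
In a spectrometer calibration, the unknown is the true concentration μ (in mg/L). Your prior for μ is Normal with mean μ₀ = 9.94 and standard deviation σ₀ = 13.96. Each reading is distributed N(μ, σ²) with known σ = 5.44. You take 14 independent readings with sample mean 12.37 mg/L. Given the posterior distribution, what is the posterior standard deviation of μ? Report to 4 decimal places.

1.4461

For Normal data with known variance σ², a Normal(μ₀, σ₀²) prior on μ is conjugate. Posterior precision = 1/σ₀² + n/σ²; posterior mean is the precision-weighted average of μ₀ and x̄.
σ₀² = 13.96² = 194.8816, σ² = 5.44² = 29.5936; σ² + n·σ₀² = 29.5936 + 14·194.8816 = 2757.936.
Posterior precision = 1/σ₀² + n/σ² = 1/194.8816 + 14/29.5936 = (σ² + n·σ₀²)/(σ₀²σ²) = 2757.936/(194.8816·29.5936); posterior variance σₙ² = σ₀²σ²/(σ² + n·σ₀²) = 194.8816·29.5936/2757.936 = 2.091146.
Posterior SD = √σₙ² = √(194.8816·29.5936/2757.936) = 1.4461.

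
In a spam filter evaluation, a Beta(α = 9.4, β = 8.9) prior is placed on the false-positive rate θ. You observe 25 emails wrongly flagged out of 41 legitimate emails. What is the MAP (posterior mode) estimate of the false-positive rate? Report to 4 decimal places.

0.5829

The Beta prior is conjugate to a Binomial/Bernoulli likelihood; the update adds successes to α and failures to β.
Posterior: Beta(α+k, β+n−k) = Beta(9.4+25, 8.9+16) = Beta(34.4, 24.9).
Mode of Beta(a,b) for a,b>1 is (a−1)/(a+b−2) = 33.4/57.3 = 0.5829.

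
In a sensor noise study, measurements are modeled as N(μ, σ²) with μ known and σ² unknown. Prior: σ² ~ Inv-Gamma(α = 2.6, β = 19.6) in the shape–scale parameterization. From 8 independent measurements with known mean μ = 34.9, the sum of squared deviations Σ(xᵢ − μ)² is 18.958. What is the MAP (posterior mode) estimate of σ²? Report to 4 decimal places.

With known mean μ and an Inverse-Gamma(α, β) prior on σ², the Normal likelihood is conjugate: posterior is Inv-Gamma(α + n/2, β + Σ(xᵢ−μ)²/2).
Posterior: Inv-Gamma(2.6 + 8/2, 19.6 + 18.958/2) = Inv-Gamma(6.60, 29.0790).
Mode = β/(α+1) = 29.0790/7.60 = 3.8262.

3.8262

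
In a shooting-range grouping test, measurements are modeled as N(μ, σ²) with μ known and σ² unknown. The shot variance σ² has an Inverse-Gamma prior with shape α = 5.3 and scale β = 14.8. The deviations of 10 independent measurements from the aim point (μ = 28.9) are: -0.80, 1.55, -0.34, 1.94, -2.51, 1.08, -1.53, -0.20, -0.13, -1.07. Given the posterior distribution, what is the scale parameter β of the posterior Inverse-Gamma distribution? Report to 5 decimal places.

With known mean μ and an Inverse-Gamma(α, β) prior on σ², the Normal likelihood is conjugate: posterior is Inv-Gamma(α + n/2, β + Σ(xᵢ−μ)²/2).
Σ(xᵢ−μ)² = (-0.80)² + (1.55)² + (-0.34)² + (1.94)² + (-2.51)² + (1.08)² + (-1.53)² + (-0.20)² + (-0.13)² + (-1.07)² = 17.9309.
Posterior: Inv-Gamma(5.3 + 10/2, 14.8 + 17.9309/2) = Inv-Gamma(10.30, 23.76545).
Posterior β = 23.76545.

23.76545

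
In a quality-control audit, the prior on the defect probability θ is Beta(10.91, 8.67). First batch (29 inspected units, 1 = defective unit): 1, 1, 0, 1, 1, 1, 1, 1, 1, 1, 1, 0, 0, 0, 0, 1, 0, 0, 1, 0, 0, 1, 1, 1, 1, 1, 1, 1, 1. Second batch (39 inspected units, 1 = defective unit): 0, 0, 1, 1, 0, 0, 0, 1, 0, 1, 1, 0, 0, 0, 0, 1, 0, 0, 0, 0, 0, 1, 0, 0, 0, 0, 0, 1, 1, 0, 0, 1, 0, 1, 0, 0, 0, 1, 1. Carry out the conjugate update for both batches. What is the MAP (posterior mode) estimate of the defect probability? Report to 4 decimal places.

The Beta prior is conjugate to a Binomial/Bernoulli likelihood; the update adds successes to α and failures to β.
After batch 1: Beta(10.91+20, 8.67+9) = Beta(30.91, 17.67).
After batch 2: Beta(30.91+13, 17.67+26) = Beta(43.91, 43.67).
Mode of Beta(a,b) for a,b>1 is (a−1)/(a+b−2) = 42.91/85.58 = 0.5014.

0.5014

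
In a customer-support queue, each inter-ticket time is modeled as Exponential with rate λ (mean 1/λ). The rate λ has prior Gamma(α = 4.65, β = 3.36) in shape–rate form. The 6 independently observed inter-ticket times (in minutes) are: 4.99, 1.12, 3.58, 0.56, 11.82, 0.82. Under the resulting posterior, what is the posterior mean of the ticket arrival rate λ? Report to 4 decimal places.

With a Gamma(shape α, rate β) prior on the exponential rate λ, the posterior after n observations with total T = Σxᵢ is Gamma(α+n, β+T).
Sum of observations T = 22.89 minutes; n = 6.
Posterior: Gamma(4.65+6, 3.36+22.89) = Gamma(10.65, 26.25).
Posterior mean of λ = α/β = 10.65/26.25 = 0.4057.

0.4057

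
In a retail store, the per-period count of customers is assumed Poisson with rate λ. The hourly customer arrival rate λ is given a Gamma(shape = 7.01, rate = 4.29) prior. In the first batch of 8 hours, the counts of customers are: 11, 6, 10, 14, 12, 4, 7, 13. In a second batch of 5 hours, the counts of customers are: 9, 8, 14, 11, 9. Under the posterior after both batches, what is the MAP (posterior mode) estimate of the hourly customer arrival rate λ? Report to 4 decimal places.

7.7507

With a Gamma(shape α, rate β) prior, the Poisson likelihood is conjugate: the posterior is Gamma(α + ΣXᵢ, β + n).
Batch 1: sum of counts S = 77 over n = 8 hours.
After batch 1: Gamma(α+S, β+n) = Gamma(7.01+77, 4.29+8) = Gamma(84.01, 12.29).
Batch 2: sum of counts S = 51 over n = 5 hours.
After batch 2: Gamma(α+S, β+n) = Gamma(84.01+51, 12.29+5) = Gamma(135.01, 17.29).
Mode of Gamma(α,β) for α≥1 is (α−1)/β = 134.01/17.29 = 7.7507.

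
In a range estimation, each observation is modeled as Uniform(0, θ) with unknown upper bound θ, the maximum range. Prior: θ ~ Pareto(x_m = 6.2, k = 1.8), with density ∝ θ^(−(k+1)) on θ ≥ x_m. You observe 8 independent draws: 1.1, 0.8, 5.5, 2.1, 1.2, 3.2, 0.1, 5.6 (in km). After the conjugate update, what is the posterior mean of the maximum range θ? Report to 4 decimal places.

A Pareto(scale x_m, shape k) prior on the upper bound θ of Uniform(0, θ) is conjugate: posterior is Pareto(max(x_m, max xᵢ), k + n).
Sample maximum = 5.6; prior scale x_m = 6.2 → posterior scale = max = 6.2.
Posterior shape = 1.8 + 8 = 9.8.
E[θ|data] = k·x_m/(k−1) = 9.8·6.2/8.8 = 6.9045.

6.9045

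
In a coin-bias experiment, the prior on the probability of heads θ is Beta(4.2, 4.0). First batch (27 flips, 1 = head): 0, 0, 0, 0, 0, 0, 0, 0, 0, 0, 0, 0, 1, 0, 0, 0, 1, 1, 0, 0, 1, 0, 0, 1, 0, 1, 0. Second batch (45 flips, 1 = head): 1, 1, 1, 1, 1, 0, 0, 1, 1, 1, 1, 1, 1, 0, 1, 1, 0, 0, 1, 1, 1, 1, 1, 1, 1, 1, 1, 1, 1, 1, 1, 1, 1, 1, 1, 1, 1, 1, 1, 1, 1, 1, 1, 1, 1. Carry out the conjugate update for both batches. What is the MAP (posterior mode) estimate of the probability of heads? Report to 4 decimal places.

0.6292

The Beta prior is conjugate to a Binomial/Bernoulli likelihood; the update adds successes to α and failures to β.
After batch 1: Beta(4.2+6, 4.0+21) = Beta(10.2, 25.0).
After batch 2: Beta(10.2+40, 25.0+5) = Beta(50.2, 30.0).
Mode of Beta(a,b) for a,b>1 is (a−1)/(a+b−2) = 49.2/78.2 = 0.6292.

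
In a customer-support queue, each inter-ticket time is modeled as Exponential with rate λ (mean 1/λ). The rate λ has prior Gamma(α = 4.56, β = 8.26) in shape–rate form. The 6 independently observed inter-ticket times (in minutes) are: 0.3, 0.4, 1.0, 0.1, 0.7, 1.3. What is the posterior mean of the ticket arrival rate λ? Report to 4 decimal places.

0.8756

With a Gamma(shape α, rate β) prior on the exponential rate λ, the posterior after n observations with total T = Σxᵢ is Gamma(α+n, β+T).
Sum of observations T = 3.8 minutes; n = 6.
Posterior: Gamma(4.56+6, 8.26+3.8) = Gamma(10.56, 12.06).
Posterior mean of λ = α/β = 10.56/12.06 = 0.8756.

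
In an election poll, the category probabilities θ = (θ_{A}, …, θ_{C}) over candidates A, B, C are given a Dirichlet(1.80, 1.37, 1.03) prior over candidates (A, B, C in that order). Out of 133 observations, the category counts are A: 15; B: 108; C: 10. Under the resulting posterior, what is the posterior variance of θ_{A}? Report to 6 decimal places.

The Dirichlet prior is conjugate to the Multinomial likelihood: each posterior αⱼ = prior αⱼ + observed count nⱼ.
Posterior concentration: (16.80, 109.37, 11.03), total = 137.20.
Var[θ_j] = α_j(Σα−α_j)/((Σα)²(Σα+1)) = 16.80·120.40/(137.20²·138.20) = 0.000778.

0.000778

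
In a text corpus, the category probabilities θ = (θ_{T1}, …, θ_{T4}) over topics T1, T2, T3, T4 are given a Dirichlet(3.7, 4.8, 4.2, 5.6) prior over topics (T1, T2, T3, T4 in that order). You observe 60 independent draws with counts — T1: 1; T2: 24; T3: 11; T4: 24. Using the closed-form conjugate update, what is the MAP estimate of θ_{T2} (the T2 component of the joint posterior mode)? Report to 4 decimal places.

0.3742

The Dirichlet prior is conjugate to the Multinomial likelihood: each posterior αⱼ = prior αⱼ + observed count nⱼ.
Posterior concentration: (4.7, 28.8, 15.2, 29.6), total = 78.3.
Joint mode component: (α_{T2}−1)/(Σα−K) = 27.8/74.3 = 0.3742.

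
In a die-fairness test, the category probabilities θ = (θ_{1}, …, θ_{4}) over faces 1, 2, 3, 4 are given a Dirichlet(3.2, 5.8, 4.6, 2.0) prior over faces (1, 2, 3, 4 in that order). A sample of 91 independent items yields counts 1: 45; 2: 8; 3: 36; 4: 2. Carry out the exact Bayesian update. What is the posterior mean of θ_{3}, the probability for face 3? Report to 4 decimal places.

0.3809

The Dirichlet prior is conjugate to the Multinomial likelihood: each posterior αⱼ = prior αⱼ + observed count nⱼ.
Posterior concentration: (48.2, 13.8, 40.6, 4.0), total = 106.6.
E[θ_{3}|data] = α_{3}/Σα = 40.6/106.6 = 0.3809.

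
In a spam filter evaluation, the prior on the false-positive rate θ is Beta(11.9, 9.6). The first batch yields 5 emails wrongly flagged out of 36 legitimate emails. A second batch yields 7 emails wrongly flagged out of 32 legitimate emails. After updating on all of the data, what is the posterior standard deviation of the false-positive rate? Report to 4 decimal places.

0.0465

The Beta prior is conjugate to a Binomial/Bernoulli likelihood; the update adds successes to α and failures to β.
After batch 1: Beta(11.9+5, 9.6+31) = Beta(16.9, 40.6).
After batch 2: Beta(16.9+7, 40.6+25) = Beta(23.9, 65.6).
Var = αβ/((α+β)²(α+β+1)) = 23.9·65.6/(89.5²·90.5) = 0.00216275; SD = √0.00216275 = 0.0465.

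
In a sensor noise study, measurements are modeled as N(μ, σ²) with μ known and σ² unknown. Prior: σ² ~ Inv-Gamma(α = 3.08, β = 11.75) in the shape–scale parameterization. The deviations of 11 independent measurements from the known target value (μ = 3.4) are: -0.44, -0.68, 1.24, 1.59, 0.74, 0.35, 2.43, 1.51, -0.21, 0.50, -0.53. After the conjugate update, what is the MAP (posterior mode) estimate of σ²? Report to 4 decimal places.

1.9651

With known mean μ and an Inverse-Gamma(α, β) prior on σ², the Normal likelihood is conjugate: posterior is Inv-Gamma(α + n/2, β + Σ(xᵢ−μ)²/2).
Σ(xᵢ−μ)² = (-0.44)² + (-0.68)² + (1.24)² + (1.59)² + (0.74)² + (0.35)² + (2.43)² + (1.51)² + (-0.21)² + (0.50)² + (-0.53)² = 14.1518.
Posterior: Inv-Gamma(3.08 + 11/2, 11.75 + 14.1518/2) = Inv-Gamma(8.58, 18.82590).
Mode = β/(α+1) = 18.82590/9.58 = 1.9651.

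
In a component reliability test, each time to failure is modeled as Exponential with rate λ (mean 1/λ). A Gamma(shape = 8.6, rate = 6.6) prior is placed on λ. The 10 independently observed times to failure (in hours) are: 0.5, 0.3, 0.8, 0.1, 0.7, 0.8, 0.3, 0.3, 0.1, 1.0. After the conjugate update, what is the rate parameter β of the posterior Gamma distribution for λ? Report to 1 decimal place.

With a Gamma(shape α, rate β) prior on the exponential rate λ, the posterior after n observations with total T = Σxᵢ is Gamma(α+n, β+T).
Sum of observations T = 4.9 hours; n = 10.
Posterior: Gamma(8.6+10, 6.6+4.9) = Gamma(18.6, 11.5).
Posterior β = 11.5.

11.5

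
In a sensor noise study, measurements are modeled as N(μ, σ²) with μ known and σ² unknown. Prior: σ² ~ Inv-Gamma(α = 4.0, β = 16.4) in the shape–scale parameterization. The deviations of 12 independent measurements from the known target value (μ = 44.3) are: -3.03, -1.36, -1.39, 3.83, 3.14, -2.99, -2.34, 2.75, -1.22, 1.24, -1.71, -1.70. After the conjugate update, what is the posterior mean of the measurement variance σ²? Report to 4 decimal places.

With known mean μ and an Inverse-Gamma(α, β) prior on σ², the Normal likelihood is conjugate: posterior is Inv-Gamma(α + n/2, β + Σ(xᵢ−μ)²/2).
Σ(xᵢ−μ)² = (-3.03)² + (-1.36)² + (-1.39)² + (3.83)² + (3.14)² + (-2.99)² + (-2.34)² + (2.75)² + (-1.22)² + (1.24)² + (-1.71)² + (-1.70)² = 68.3094.
Posterior: Inv-Gamma(4.0 + 12/2, 16.4 + 68.3094/2) = Inv-Gamma(10.00, 50.55470).
E[σ²|data] = β/(α−1) = 50.55470/9.00 = 5.6172.

5.6172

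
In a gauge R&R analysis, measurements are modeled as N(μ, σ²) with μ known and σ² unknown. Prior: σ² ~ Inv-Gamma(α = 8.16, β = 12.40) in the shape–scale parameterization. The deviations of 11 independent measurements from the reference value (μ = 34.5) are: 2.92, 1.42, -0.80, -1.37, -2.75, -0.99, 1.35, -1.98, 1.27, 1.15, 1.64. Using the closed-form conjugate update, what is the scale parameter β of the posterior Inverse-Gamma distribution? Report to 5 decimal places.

With known mean μ and an Inverse-Gamma(α, β) prior on σ², the Normal likelihood is conjugate: posterior is Inv-Gamma(α + n/2, β + Σ(xᵢ−μ)²/2).
Σ(xᵢ−μ)² = (2.92)² + (1.42)² + (-0.80)² + (-1.37)² + (-2.75)² + (-0.99)² + (1.35)² + (-1.98)² + (1.27)² + (1.15)² + (1.64)² = 32.9702.
Posterior: Inv-Gamma(8.16 + 11/2, 12.40 + 32.9702/2) = Inv-Gamma(13.66, 28.88510).
Posterior β = 28.88510.

28.88510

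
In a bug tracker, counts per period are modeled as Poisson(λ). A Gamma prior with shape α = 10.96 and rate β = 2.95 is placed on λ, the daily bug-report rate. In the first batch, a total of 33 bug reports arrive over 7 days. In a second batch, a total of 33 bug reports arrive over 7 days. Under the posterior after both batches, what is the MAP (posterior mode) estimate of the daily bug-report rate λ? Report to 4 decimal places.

4.4814

With a Gamma(shape α, rate β) prior, the Poisson likelihood is conjugate: the posterior is Gamma(α + ΣXᵢ, β + n).
After batch 1: Gamma(α+S, β+n) = Gamma(10.96+33, 2.95+7) = Gamma(43.96, 9.95).
After batch 2: Gamma(α+S, β+n) = Gamma(43.96+33, 9.95+7) = Gamma(76.96, 16.95).
Mode of Gamma(α,β) for α≥1 is (α−1)/β = 75.96/16.95 = 4.4814.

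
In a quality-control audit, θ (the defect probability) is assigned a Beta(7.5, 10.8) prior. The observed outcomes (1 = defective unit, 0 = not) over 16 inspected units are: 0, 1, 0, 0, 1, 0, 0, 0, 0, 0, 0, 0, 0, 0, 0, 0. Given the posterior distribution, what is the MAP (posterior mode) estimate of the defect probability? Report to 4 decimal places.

The Beta prior is conjugate to a Binomial/Bernoulli likelihood; the update adds successes to α and failures to β.
Posterior: Beta(α+k, β+n−k) = Beta(7.5+2, 10.8+14) = Beta(9.5, 24.8).
Mode of Beta(a,b) for a,b>1 is (a−1)/(a+b−2) = 8.5/32.3 = 0.2632.

0.2632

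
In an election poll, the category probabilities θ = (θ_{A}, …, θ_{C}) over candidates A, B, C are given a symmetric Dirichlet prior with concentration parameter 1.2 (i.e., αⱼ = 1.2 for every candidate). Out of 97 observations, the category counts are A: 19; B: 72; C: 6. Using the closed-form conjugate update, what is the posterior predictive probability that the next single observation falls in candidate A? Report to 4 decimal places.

0.2008

The Dirichlet prior is conjugate to the Multinomial likelihood: each posterior αⱼ = prior αⱼ + observed count nⱼ.
Posterior concentration: (20.2, 73.2, 7.2), total = 100.6.
P(next = A | data) = α_{A}/Σα = 0.2008.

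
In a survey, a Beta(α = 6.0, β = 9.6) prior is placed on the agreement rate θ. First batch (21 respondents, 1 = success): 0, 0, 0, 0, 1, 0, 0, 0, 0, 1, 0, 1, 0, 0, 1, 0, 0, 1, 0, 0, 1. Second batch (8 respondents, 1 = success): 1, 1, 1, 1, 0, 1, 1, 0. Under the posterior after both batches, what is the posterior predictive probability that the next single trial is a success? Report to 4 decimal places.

The Beta prior is conjugate to a Binomial/Bernoulli likelihood; the update adds successes to α and failures to β.
After batch 1: Beta(6.0+6, 9.6+15) = Beta(12.0, 24.6).
After batch 2: Beta(12.0+6, 24.6+2) = Beta(18.0, 26.6).
For a single future Bernoulli trial, P(success | data) = α/(α+β) = 0.4036.

0.4036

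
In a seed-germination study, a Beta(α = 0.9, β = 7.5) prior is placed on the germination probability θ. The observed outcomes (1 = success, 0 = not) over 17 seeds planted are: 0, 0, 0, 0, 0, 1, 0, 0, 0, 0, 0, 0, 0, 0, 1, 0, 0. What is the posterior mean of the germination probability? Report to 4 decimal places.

The Beta prior is conjugate to a Binomial/Bernoulli likelihood; the update adds successes to α and failures to β.
Posterior: Beta(α+k, β+n−k) = Beta(0.9+2, 7.5+15) = Beta(2.9, 22.5).
Posterior mean = α/(α+β) = 2.9/25.4 = 0.1142.

0.1142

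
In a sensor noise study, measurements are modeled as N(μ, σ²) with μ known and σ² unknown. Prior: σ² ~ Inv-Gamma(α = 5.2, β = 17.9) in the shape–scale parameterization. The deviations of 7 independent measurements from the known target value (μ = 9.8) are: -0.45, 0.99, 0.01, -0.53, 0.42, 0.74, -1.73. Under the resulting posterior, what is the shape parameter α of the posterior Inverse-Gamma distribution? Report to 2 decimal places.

With known mean μ and an Inverse-Gamma(α, β) prior on σ², the Normal likelihood is conjugate: posterior is Inv-Gamma(α + n/2, β + Σ(xᵢ−μ)²/2).
Σ(xᵢ−μ)² = (-0.45)² + (0.99)² + (0.01)² + (-0.53)² + (0.42)² + (0.74)² + (-1.73)² = 5.1805.
Posterior: Inv-Gamma(5.2 + 7/2, 17.9 + 5.1805/2) = Inv-Gamma(8.70, 20.49025).
Posterior α = 8.70.

8.70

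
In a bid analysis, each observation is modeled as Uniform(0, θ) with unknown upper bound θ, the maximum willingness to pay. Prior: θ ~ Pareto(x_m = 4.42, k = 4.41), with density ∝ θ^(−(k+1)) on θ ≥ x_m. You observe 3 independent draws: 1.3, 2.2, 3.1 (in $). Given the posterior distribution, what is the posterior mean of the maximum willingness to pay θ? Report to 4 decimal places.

5.1095

A Pareto(scale x_m, shape k) prior on the upper bound θ of Uniform(0, θ) is conjugate: posterior is Pareto(max(x_m, max xᵢ), k + n).
Sample maximum = 3.1; prior scale x_m = 4.42 → posterior scale = max = 4.42.
Posterior shape = 4.41 + 3 = 7.41.
E[θ|data] = k·x_m/(k−1) = 7.41·4.42/6.41 = 5.1095.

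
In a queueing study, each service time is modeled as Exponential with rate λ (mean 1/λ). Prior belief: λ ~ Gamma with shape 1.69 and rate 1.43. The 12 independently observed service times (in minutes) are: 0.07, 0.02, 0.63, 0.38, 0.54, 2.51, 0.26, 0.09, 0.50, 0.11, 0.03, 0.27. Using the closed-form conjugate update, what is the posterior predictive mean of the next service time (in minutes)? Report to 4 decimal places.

0.5390

With a Gamma(shape α, rate β) prior on the exponential rate λ, the posterior after n observations with total T = Σxᵢ is Gamma(α+n, β+T).
Sum of observations T = 5.41 minutes; n = 12.
Posterior: Gamma(1.69+12, 1.43+5.41) = Gamma(13.69, 6.84).
The predictive distribution for the next observation is Lomax; its mean is β/(α−1) = 6.84/12.69 = 0.5390.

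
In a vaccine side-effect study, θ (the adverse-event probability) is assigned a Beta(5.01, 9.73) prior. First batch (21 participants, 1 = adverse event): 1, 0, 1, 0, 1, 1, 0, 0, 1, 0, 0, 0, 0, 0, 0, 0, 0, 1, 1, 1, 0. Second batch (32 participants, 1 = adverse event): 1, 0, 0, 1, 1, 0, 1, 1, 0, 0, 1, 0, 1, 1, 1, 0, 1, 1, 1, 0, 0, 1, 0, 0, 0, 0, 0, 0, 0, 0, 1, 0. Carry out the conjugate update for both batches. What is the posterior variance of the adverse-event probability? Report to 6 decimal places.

The Beta prior is conjugate to a Binomial/Bernoulli likelihood; the update adds successes to α and failures to β.
After batch 1: Beta(5.01+8, 9.73+13) = Beta(13.01, 22.73).
After batch 2: Beta(13.01+14, 22.73+18) = Beta(27.01, 40.73).
Var = αβ/((α+β)²(α+β+1)) = 27.01·40.73/(67.74²·68.74) = 0.003488.

0.003488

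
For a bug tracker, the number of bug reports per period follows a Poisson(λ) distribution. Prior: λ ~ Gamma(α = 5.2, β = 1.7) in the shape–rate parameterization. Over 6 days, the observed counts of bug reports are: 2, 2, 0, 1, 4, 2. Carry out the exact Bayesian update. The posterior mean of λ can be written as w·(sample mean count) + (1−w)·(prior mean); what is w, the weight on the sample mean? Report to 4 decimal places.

With a Gamma(shape α, rate β) prior, the Poisson likelihood is conjugate: the posterior is Gamma(α + ΣXᵢ, β + n).
Posterior mean = (α₀+S)/(β₀+n) = [n/(β₀+n)]·(S/n) + [β₀/(β₀+n)]·(α₀/β₀), so only n and β₀ enter the weight.
Weight on data w = n/(β₀+n) = 6/(1.7+6) = 6/7.7 = 0.7792.

0.7792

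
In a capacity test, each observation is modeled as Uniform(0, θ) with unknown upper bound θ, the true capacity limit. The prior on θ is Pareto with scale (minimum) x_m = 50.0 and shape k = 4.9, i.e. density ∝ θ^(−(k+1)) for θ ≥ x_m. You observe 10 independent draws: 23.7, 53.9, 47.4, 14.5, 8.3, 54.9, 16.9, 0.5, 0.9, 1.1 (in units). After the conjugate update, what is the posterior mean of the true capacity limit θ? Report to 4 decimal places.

58.8496

A Pareto(scale x_m, shape k) prior on the upper bound θ of Uniform(0, θ) is conjugate: posterior is Pareto(max(x_m, max xᵢ), k + n).
Sample maximum = 54.9; prior scale x_m = 50.0 → posterior scale = max = 54.9.
Posterior shape = 4.9 + 10 = 14.9.
E[θ|data] = k·x_m/(k−1) = 14.9·54.9/13.9 = 58.8496.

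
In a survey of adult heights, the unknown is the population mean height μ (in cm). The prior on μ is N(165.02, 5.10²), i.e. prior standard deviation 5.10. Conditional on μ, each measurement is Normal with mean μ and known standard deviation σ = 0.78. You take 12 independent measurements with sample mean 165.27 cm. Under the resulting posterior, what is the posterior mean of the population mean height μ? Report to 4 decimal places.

For Normal data with known variance σ², a Normal(μ₀, σ₀²) prior on μ is conjugate. Posterior precision = 1/σ₀² + n/σ²; posterior mean is the precision-weighted average of μ₀ and x̄.
n·x̄ = 12·165.27 = 1983.24.
σ₀² = 5.10² = 26.01, σ² = 0.78² = 0.6084; σ² + n·σ₀² = 0.6084 + 12·26.01 = 312.7284.
Posterior mean = (μ₀/σ₀² + n·x̄/σ²)/(1/σ₀² + n/σ²) = (σ²·μ₀ + σ₀²·n·x̄)/(σ² + n·σ₀²) = (0.6084·165.02 + 26.01·1983.24)/312.7284 = 51684.470568/312.7284 = 165.2695.

165.2695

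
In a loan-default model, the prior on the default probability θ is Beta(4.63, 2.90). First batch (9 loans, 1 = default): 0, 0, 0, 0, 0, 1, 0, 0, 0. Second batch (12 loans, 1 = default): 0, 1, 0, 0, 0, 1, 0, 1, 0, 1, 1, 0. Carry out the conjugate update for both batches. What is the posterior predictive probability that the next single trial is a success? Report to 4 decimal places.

The Beta prior is conjugate to a Binomial/Bernoulli likelihood; the update adds successes to α and failures to β.
After batch 1: Beta(4.63+1, 2.90+8) = Beta(5.63, 10.90).
After batch 2: Beta(5.63+5, 10.90+7) = Beta(10.63, 17.90).
For a single future Bernoulli trial, P(success | data) = α/(α+β) = 0.3726.

0.3726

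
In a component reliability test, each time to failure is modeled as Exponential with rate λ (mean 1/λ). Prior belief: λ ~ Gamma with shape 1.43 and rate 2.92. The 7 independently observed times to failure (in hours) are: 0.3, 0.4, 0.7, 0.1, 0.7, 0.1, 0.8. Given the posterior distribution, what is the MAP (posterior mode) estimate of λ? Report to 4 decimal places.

1.2342

With a Gamma(shape α, rate β) prior on the exponential rate λ, the posterior after n observations with total T = Σxᵢ is Gamma(α+n, β+T).
Sum of observations T = 3.1 hours; n = 7.
Posterior: Gamma(1.43+7, 2.92+3.1) = Gamma(8.43, 6.02).
Mode = (α−1)/β = 1.2342.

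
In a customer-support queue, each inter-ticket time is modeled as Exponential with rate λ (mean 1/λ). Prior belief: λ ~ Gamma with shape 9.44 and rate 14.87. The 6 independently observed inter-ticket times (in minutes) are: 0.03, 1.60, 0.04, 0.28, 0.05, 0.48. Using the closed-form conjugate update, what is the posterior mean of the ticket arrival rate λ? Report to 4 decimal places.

0.8899

With a Gamma(shape α, rate β) prior on the exponential rate λ, the posterior after n observations with total T = Σxᵢ is Gamma(α+n, β+T).
Sum of observations T = 2.48 minutes; n = 6.
Posterior: Gamma(9.44+6, 14.87+2.48) = Gamma(15.44, 17.35).
Posterior mean of λ = α/β = 15.44/17.35 = 0.8899.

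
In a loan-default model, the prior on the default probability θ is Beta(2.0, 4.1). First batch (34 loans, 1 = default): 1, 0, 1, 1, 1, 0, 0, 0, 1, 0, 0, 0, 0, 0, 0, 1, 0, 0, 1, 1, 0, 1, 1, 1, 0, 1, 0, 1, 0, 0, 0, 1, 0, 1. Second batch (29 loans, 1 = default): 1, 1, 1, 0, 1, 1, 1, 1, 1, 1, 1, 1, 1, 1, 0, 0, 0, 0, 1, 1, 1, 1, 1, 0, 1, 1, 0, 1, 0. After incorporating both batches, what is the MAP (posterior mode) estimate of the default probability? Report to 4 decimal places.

The Beta prior is conjugate to a Binomial/Bernoulli likelihood; the update adds successes to α and failures to β.
After batch 1: Beta(2.0+15, 4.1+19) = Beta(17.0, 23.1).
After batch 2: Beta(17.0+21, 23.1+8) = Beta(38.0, 31.1).
Mode of Beta(a,b) for a,b>1 is (a−1)/(a+b−2) = 37.0/67.1 = 0.5514.

0.5514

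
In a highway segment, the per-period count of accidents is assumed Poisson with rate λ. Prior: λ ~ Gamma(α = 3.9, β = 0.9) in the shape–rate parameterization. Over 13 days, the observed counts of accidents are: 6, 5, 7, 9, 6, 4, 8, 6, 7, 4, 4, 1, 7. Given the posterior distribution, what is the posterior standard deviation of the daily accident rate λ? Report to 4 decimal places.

With a Gamma(shape α, rate β) prior, the Poisson likelihood is conjugate: the posterior is Gamma(α + ΣXᵢ, β + n).
Sum of counts S = 74 over n = 13 days.
Posterior: Gamma(α+S, β+n) = Gamma(3.9+74, 0.9+13) = Gamma(77.9, 13.9).
SD = √α/β = √77.9/13.9 = 0.6350.

0.6350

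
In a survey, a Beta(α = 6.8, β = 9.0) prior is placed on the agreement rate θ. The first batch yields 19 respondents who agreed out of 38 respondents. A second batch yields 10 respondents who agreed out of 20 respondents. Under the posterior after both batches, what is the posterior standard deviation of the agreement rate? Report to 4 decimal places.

The Beta prior is conjugate to a Binomial/Bernoulli likelihood; the update adds successes to α and failures to β.
After batch 1: Beta(6.8+19, 9.0+19) = Beta(25.8, 28.0).
After batch 2: Beta(25.8+10, 28.0+10) = Beta(35.8, 38.0).
Var = αβ/((α+β)²(α+β+1)) = 35.8·38.0/(73.8²·74.8) = 0.00333928; SD = √0.00333928 = 0.0578.

0.0578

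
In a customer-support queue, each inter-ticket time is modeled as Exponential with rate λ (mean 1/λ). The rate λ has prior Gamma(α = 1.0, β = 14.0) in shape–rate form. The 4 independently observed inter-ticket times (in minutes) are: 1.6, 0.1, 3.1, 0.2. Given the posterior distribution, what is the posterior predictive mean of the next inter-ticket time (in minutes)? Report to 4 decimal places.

With a Gamma(shape α, rate β) prior on the exponential rate λ, the posterior after n observations with total T = Σxᵢ is Gamma(α+n, β+T).
Sum of observations T = 5.0 minutes; n = 4.
Posterior: Gamma(1.0+4, 14.0+5.0) = Gamma(5.0, 19.0).
The predictive distribution for the next observation is Lomax; its mean is β/(α−1) = 19.0/4.0 = 4.7500.

4.7500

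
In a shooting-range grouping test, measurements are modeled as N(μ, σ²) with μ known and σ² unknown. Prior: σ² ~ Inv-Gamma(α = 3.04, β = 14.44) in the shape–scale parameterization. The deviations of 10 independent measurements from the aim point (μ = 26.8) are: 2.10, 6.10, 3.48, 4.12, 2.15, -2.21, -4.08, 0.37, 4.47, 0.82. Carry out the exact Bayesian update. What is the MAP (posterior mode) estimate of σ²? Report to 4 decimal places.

With known mean μ and an Inverse-Gamma(α, β) prior on σ², the Normal likelihood is conjugate: posterior is Inv-Gamma(α + n/2, β + Σ(xᵢ−μ)²/2).
Σ(xᵢ−μ)² = (2.10)² + (6.10)² + (3.48)² + (4.12)² + (2.15)² + (-2.21)² + (-4.08)² + (0.37)² + (4.47)² + (0.82)² = 117.6480.
Posterior: Inv-Gamma(3.04 + 10/2, 14.44 + 117.6480/2) = Inv-Gamma(8.04, 73.26400).
Mode = β/(α+1) = 73.26400/9.04 = 8.1044.

8.1044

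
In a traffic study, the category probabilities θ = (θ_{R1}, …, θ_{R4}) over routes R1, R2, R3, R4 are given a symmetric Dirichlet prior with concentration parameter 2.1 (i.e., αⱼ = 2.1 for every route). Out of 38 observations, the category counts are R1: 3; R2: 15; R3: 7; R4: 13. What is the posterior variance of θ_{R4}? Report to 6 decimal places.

The Dirichlet prior is conjugate to the Multinomial likelihood: each posterior αⱼ = prior αⱼ + observed count nⱼ.
Posterior concentration: (5.1, 17.1, 9.1, 15.1), total = 46.4.
Var[θ_j] = α_j(Σα−α_j)/((Σα)²(Σα+1)) = 15.1·31.3/(46.4²·47.4) = 0.004631.

0.004631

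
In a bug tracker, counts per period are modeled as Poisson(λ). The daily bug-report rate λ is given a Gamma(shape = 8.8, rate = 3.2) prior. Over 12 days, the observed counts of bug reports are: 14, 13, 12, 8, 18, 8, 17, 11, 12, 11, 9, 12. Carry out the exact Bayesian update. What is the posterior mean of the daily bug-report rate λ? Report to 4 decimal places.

With a Gamma(shape α, rate β) prior, the Poisson likelihood is conjugate: the posterior is Gamma(α + ΣXᵢ, β + n).
Sum of counts S = 145 over n = 12 days.
Posterior: Gamma(α+S, β+n) = Gamma(8.8+145, 3.2+12) = Gamma(153.8, 15.2).
Posterior mean = α/β = 153.8/15.2 = 10.1184.

10.1184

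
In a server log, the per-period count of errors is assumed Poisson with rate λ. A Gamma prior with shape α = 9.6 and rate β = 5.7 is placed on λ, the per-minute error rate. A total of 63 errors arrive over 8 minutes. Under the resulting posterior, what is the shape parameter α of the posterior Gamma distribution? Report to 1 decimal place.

With a Gamma(shape α, rate β) prior, the Poisson likelihood is conjugate: the posterior is Gamma(α + ΣXᵢ, β + n).
Posterior: Gamma(α+S, β+n) = Gamma(9.6+63, 5.7+8) = Gamma(72.6, 13.7).
Posterior α = 72.6.

72.6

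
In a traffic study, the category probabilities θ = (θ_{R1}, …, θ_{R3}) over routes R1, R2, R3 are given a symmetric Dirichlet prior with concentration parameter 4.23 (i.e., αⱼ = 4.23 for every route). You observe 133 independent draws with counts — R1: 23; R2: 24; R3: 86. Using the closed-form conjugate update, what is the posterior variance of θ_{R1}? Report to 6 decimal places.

The Dirichlet prior is conjugate to the Multinomial likelihood: each posterior αⱼ = prior αⱼ + observed count nⱼ.
Posterior concentration: (27.23, 28.23, 90.23), total = 145.69.
Var[θ_j] = α_j(Σα−α_j)/((Σα)²(Σα+1)) = 27.23·118.46/(145.69²·146.69) = 0.001036.

0.001036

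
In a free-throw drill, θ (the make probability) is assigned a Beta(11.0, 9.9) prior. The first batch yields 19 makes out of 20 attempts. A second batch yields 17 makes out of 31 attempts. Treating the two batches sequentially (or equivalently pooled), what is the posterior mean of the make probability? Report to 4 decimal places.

The Beta prior is conjugate to a Binomial/Bernoulli likelihood; the update adds successes to α and failures to β.
After batch 1: Beta(11.0+19, 9.9+1) = Beta(30.0, 10.9).
After batch 2: Beta(30.0+17, 10.9+14) = Beta(47.0, 24.9).
Posterior mean = α/(α+β) = 47.0/71.9 = 0.6537.

0.6537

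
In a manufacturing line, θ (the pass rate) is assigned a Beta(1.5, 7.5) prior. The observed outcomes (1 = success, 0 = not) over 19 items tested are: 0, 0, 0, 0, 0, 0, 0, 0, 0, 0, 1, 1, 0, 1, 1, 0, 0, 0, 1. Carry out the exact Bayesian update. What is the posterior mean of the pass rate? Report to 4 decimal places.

The Beta prior is conjugate to a Binomial/Bernoulli likelihood; the update adds successes to α and failures to β.
Posterior: Beta(α+k, β+n−k) = Beta(1.5+5, 7.5+14) = Beta(6.5, 21.5).
Posterior mean = α/(α+β) = 6.5/28.0 = 0.2321.

0.2321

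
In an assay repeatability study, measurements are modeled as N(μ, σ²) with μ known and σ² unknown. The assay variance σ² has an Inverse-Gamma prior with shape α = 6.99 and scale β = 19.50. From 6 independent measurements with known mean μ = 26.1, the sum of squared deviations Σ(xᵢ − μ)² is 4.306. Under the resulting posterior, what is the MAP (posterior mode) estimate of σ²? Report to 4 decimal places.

1.9702

With known mean μ and an Inverse-Gamma(α, β) prior on σ², the Normal likelihood is conjugate: posterior is Inv-Gamma(α + n/2, β + Σ(xᵢ−μ)²/2).
Posterior: Inv-Gamma(6.99 + 6/2, 19.50 + 4.306/2) = Inv-Gamma(9.99, 21.6530).
Mode = β/(α+1) = 21.6530/10.99 = 1.9702.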